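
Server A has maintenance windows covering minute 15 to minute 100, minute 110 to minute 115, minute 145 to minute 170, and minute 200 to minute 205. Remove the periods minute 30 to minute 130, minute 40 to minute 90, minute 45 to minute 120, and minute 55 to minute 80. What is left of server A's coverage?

B, merged: minute 30 to minute 130.
minute 15 to minute 100 minus B → minute 15 to minute 30.
minute 110 to minute 115: fully covered by B → removed.
minute 145 to minute 170: no B overlap → unchanged.
minute 200 to minute 205: no B overlap → unchanged.

minute 15 to minute 30, minute 145 to minute 170, minute 200 to minute 205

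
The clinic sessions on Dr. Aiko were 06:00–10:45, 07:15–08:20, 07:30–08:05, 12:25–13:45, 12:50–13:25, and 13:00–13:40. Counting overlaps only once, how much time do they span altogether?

6 h 5 min

Merged: 06:00–10:45, 12:25–13:45.
Lengths: 4 h 45 min + 1 h 20 min = 6 h 5 min.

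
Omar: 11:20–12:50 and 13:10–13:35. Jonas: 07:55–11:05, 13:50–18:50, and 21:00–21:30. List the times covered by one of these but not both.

Only in the first: 11:20–12:50, 13:10–13:35.
Only in the second: 07:55–11:05, 13:50–18:50, 21:00–21:30.
Together these are the periods covered by exactly one.

07:55–11:05, 11:20–12:50, 13:10–13:35, 13:50–18:50, 21:00–21:30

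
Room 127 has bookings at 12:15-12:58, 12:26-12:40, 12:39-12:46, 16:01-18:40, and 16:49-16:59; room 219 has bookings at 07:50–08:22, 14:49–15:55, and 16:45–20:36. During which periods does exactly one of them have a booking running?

07:50–08:22, 12:15–12:58, 14:49–15:55, 16:01–16:45, 18:40–20:36

Merge the first list: 12:15–12:58, 16:01–18:40.
A but not B: 12:15–12:58, 16:01–16:45.
B but not A: 07:50–08:22, 14:49–15:55, 18:40–20:36.
Combining gives A △ B.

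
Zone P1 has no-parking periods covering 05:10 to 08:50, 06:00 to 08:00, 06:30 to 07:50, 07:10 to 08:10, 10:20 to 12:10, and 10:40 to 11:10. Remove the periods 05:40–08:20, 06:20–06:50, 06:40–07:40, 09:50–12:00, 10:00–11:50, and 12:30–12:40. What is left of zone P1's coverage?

05:10–05:40, 08:20–08:50, 12:00–12:10

Merge the first list: 05:10–08:50, 10:20–12:10.
Merge the second list: 05:40–08:20, 09:50–12:00, 12:30–12:40.
05:10–08:50 minus B → 05:10–05:40, 08:20–08:50.
10:20–12:10 minus B → 12:00–12:10.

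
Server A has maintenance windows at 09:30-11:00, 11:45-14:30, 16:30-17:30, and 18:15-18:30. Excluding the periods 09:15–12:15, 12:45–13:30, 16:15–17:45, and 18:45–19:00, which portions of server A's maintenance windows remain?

09:30–11:00 lies entirely inside B → drops out.
11:45–14:30 with B removed leaves 12:15–12:45, 13:30–14:30.
16:30–17:30 lies entirely inside B → drops out.
18:15–18:30 is untouched.

12:15–12:45, 13:30–14:30, 18:15–18:30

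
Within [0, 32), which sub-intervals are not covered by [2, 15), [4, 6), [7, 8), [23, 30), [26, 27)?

Covered (merged): [2, 15), [23, 30).
Complement within [0, 32): [0, 2), [15, 23), [30, 32).

[0, 2) ∪ [15, 23) ∪ [30, 32)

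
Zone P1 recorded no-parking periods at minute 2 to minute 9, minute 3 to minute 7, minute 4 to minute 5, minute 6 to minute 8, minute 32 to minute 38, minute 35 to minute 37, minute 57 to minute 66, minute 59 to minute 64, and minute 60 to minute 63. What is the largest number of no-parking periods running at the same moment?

Sweep endpoints in order; track running count of active intervals.
Peak of 3 reached at minute 4.

3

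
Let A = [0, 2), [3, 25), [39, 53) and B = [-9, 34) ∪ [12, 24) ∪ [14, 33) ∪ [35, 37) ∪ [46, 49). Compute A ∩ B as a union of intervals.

Merge the second list: [-9, 34), [35, 37), [46, 49).
[0, 2) ∩ B → [0, 2).
[3, 25) ∩ B → [3, 25).
[39, 53) ∩ B → [46, 49).

[0, 2) ∪ [3, 25) ∪ [46, 49)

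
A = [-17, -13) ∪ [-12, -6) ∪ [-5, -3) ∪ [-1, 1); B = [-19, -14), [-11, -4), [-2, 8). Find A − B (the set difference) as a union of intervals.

[-17, -13) with B removed leaves [-14, -13).
[-12, -6) with B removed leaves [-12, -11).
[-5, -3) with B removed leaves [-4, -3).
[-1, 1) lies entirely inside B → drops out.

[-14, -13) ∪ [-12, -11) ∪ [-4, -3)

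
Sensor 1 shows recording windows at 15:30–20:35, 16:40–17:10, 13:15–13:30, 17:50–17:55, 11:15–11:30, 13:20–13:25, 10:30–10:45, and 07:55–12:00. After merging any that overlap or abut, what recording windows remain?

Sort by start: 07:55–12:00, 10:30–10:45, 11:15–11:30, 13:15–13:30, 13:20–13:25, 15:30–20:35, 16:40–17:10, 17:50–17:55.
10:30–10:45 overlaps/touches 07:55–12:00 → extend to 07:55–12:00.
11:15–11:30 overlaps/touches 07:55–12:00 → extend to 07:55–12:00.
13:15–13:30 is disjoint → start new block.
13:20–13:25 overlaps/touches 13:15–13:30 → extend to 13:15–13:30.
15:30–20:35 is disjoint → start new block.
16:40–17:10 overlaps/touches 15:30–20:35 → extend to 15:30–20:35.
17:50–17:55 overlaps/touches 15:30–20:35 → extend to 15:30–20:35.

07:55–12:00, 13:15–13:30, 15:30–20:35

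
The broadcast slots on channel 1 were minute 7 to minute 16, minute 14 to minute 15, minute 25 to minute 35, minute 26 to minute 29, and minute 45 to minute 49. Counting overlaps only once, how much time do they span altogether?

Merged: minute 7 to minute 16, minute 25 to minute 35, minute 45 to minute 49.
Lengths: 9 minutes + 10 minutes + 4 minutes = 23 minutes.

23 minutes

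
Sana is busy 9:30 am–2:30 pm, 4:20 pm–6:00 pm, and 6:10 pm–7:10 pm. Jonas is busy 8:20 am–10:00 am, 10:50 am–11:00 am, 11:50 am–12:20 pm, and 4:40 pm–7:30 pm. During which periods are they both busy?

9:30 am–10:00 am, 10:50 am–11:00 am, 11:50 am–12:20 pm, 4:40 pm–6:00 pm, 6:10 pm–7:10 pm

9:30 am–2:30 pm meets the second set on 9:30 am–10:00 am, 10:50 am–11:00 am, 11:50 am–12:20 pm.
4:20 pm–6:00 pm meets the second set on 4:40 pm–6:00 pm.
6:10 pm–7:10 pm meets the second set on 6:10 pm–7:10 pm.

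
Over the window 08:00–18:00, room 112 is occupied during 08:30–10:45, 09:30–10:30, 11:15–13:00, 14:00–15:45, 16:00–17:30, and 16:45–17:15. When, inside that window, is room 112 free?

After merging, the occupied span is 08:30–10:45, 11:15–13:00, 14:00–15:45, 16:00–17:30.
Complement within 08:00–18:00: 08:00–08:30, 10:45–11:15, 13:00–14:00, 15:45–16:00, 17:30–18:00.

08:00–08:30, 10:45–11:15, 13:00–14:00, 15:45–16:00, 17:30–18:00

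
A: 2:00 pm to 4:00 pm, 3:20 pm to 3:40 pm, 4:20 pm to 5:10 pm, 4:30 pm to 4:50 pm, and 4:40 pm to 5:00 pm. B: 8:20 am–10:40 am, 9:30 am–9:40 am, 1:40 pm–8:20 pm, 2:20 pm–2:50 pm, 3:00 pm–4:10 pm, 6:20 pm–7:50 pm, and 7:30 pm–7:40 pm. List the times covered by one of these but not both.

Merge the first list: 2:00 pm–4:00 pm, 4:20 pm–5:10 pm.
Merge the second list: 8:20 am–10:40 am, 1:40 pm–8:20 pm.
A \ B = none.
B \ A = 8:20 am–10:40 am, 1:40 pm–2:00 pm, 4:00 pm–4:20 pm, 5:10 pm–8:20 pm.
Union of the two gives the symmetric difference.

8:20 am–10:40 am, 1:40 pm–2:00 pm, 4:00 pm–4:20 pm, 5:10 pm–8:20 pm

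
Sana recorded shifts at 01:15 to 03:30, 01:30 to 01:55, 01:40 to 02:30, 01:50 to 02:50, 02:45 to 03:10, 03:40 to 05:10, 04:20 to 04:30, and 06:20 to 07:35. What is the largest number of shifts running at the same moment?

4

At 01:50, 4 of the intervals are simultaneously active.
No point has more.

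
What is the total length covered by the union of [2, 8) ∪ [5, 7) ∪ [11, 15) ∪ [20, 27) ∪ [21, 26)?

17

Merged: [2, 8), [11, 15), [20, 27).
Lengths: 6 + 4 + 7 = 17.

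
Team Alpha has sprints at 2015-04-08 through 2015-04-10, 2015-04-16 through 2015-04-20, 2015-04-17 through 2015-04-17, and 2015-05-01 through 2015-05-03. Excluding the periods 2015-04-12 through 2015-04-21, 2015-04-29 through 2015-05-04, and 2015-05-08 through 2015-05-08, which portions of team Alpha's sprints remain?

Merge the first list: 2015-04-08 through 2015-04-10, 2015-04-16 through 2015-04-20, 2015-05-01 through 2015-05-03.
2015-04-08 through 2015-04-10: no B overlap → unchanged.
2015-04-16 through 2015-04-20: fully covered by B → removed.
2015-05-01 through 2015-05-03: fully covered by B → removed.

2015-04-08 through 2015-04-10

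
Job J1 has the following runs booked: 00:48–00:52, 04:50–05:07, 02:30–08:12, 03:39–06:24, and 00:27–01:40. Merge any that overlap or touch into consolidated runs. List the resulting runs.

00:27–01:40, 02:30–08:12

Sort by start: 00:27–01:40, 00:48–00:52, 02:30–08:12, 03:39–06:24, 04:50–05:07.
00:48–00:52 overlaps/touches 00:27–01:40 → extend to 00:27–01:40.
02:30–08:12 is disjoint → start new block.
03:39–06:24 overlaps/touches 02:30–08:12 → extend to 02:30–08:12.
04:50–05:07 overlaps/touches 02:30–08:12 → extend to 02:30–08:12.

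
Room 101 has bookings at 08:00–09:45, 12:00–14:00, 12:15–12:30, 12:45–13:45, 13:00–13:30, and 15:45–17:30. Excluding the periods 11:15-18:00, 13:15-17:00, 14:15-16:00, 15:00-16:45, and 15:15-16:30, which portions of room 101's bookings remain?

A, merged: 08:00-09:45, 12:00-14:00, 15:45-17:30.
B, merged: 11:15-18:00.
08:00-09:45 is untouched.
12:00-14:00 lies entirely inside B → drops out.
15:45-17:30 lies entirely inside B → drops out.

08:00-09:45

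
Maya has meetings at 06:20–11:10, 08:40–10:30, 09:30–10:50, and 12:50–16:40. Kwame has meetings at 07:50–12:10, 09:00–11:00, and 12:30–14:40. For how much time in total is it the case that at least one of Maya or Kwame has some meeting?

10 h

A, merged: 06:20–11:10, 12:50–16:40.
B, merged: 07:50–12:10, 12:30–14:40.
A ∪ B = 06:20–12:10, 12:30–16:40.
Total: 5 h 50 min + 4 h 10 min = 10 h.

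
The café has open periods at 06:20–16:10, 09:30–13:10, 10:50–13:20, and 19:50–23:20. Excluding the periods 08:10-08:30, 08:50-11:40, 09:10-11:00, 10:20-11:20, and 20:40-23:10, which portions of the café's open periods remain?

First set merges to 06:20-16:10, 19:50-23:20.
Second set merges to 08:10-08:30, 08:50-11:40, 20:40-23:10.
06:20-16:10 minus B → 06:20-08:10, 08:30-08:50, 11:40-16:10.
19:50-23:20 minus B → 19:50-20:40, 23:10-23:20.

06:20-08:10, 08:30-08:50, 11:40-16:10, 19:50-20:40, 23:10-23:20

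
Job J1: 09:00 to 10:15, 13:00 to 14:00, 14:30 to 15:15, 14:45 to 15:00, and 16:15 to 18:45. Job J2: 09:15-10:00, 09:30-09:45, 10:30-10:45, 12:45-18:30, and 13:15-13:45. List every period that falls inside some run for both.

09:15-10:00, 13:00-14:00, 14:30-15:15, 16:15-18:30

Merge the first list: 09:00-10:15, 13:00-14:00, 14:30-15:15, 16:15-18:45.
Merge the second list: 09:15-10:00, 10:30-10:45, 12:45-18:30.
09:00-10:15 meets the second set on 09:15-10:00.
13:00-14:00 meets the second set on 13:00-14:00.
14:30-15:15 meets the second set on 14:30-15:15.
16:15-18:45 meets the second set on 16:15-18:30.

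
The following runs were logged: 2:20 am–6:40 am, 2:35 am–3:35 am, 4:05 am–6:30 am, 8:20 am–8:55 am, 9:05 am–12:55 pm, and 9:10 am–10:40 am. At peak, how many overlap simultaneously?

Walk the sorted start/end points keeping a running depth.
The depth first hits 2 at 2:35 am.

2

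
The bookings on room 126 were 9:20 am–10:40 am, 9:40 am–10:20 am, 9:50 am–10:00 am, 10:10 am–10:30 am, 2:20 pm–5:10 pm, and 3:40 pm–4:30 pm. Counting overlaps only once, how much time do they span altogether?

Merged: 9:20 am-10:40 am, 2:20 pm-5:10 pm.
Lengths: 1 h 20 min + 2 h 50 min = 4 h 10 min.

4 h 10 min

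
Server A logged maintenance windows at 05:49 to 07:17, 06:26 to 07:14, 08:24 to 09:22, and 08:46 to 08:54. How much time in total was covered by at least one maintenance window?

Merged: 05:49–07:17, 08:24–09:22.
Lengths: 1 h 28 min + 58 min = 2 h 26 min.

2 h 26 min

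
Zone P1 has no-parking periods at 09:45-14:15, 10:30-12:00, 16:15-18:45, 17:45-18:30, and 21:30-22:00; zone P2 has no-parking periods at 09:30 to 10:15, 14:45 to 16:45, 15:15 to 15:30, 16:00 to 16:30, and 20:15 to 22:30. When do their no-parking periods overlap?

First set merges to 09:45–14:15, 16:15–18:45, 21:30–22:00.
Second set merges to 09:30–10:15, 14:45–16:45, 20:15–22:30.
09:45–14:15 meets the second set on 09:45–10:15.
16:15–18:45 meets the second set on 16:15–16:45.
21:30–22:00 meets the second set on 21:30–22:00.

09:45–10:15, 16:15–16:45, 21:30–22:00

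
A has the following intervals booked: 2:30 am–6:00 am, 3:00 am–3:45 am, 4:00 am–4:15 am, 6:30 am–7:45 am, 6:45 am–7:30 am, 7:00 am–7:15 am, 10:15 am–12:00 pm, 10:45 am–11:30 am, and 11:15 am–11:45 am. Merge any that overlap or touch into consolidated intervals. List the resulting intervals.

3:00 am-3:45 am overlaps/touches 2:30 am-6:00 am → extend to 2:30 am-6:00 am.
4:00 am-4:15 am overlaps/touches 2:30 am-6:00 am → extend to 2:30 am-6:00 am.
6:30 am-7:45 am is disjoint → start new block.
6:45 am-7:30 am overlaps/touches 6:30 am-7:45 am → extend to 6:30 am-7:45 am.
7:00 am-7:15 am overlaps/touches 6:30 am-7:45 am → extend to 6:30 am-7:45 am.
10:15 am-12:00 pm is disjoint → start new block.
10:45 am-11:30 am overlaps/touches 10:15 am-12:00 pm → extend to 10:15 am-12:00 pm.
11:15 am-11:45 am overlaps/touches 10:15 am-12:00 pm → extend to 10:15 am-12:00 pm.

2:30 am-6:00 am, 6:30 am-7:45 am, 10:15 am-12:00 pm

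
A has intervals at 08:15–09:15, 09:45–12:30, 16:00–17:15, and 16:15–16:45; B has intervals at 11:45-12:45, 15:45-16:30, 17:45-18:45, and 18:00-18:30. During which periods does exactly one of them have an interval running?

A, merged: 08:15-09:15, 09:45-12:30, 16:00-17:15.
B, merged: 11:45-12:45, 15:45-16:30, 17:45-18:45.
Only in the first: 08:15-09:15, 09:45-11:45, 16:30-17:15.
Only in the second: 12:30-12:45, 15:45-16:00, 17:45-18:45.
Together these are the periods covered by exactly one.

08:15-09:15, 09:45-11:45, 12:30-12:45, 15:45-16:00, 16:30-17:15, 17:45-18:45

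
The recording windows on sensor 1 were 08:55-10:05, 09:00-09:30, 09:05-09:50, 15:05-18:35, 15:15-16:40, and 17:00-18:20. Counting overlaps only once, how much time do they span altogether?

Merged: 08:55–10:05, 15:05–18:35.
Lengths: 1 h 10 min + 3 h 30 min = 4 h 40 min.

4 h 40 min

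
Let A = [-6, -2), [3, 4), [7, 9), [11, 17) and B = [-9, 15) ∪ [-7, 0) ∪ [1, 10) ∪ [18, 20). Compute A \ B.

[15, 17)

Merge the second list: [-9, 15), [18, 20).
[-6, -2): fully covered by B → removed.
[3, 4): fully covered by B → removed.
[7, 9): fully covered by B → removed.
[11, 17) minus B → [15, 17).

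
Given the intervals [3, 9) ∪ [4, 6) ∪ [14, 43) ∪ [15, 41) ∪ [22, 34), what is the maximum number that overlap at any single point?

3

At 22, 3 of the intervals are simultaneously active.
No point has more.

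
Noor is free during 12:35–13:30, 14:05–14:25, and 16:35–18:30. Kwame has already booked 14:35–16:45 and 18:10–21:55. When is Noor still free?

12:35-13:30 is untouched.
14:05-14:25 is untouched.
16:35-18:30 with B removed leaves 16:45-18:10.

12:35-13:30, 14:05-14:25, 16:45-18:10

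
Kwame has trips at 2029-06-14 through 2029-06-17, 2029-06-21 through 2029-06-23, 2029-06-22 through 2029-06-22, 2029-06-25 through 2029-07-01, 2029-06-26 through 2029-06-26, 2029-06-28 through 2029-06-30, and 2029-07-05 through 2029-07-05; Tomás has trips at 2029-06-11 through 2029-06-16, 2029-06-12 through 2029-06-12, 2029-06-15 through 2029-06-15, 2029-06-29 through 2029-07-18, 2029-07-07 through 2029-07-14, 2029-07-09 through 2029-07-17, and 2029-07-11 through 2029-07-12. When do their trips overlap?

Merge the first list: 2029-06-14 through 2029-06-17, 2029-06-21 through 2029-06-23, 2029-06-25 through 2029-07-01, 2029-07-05 through 2029-07-05.
Merge the second list: 2029-06-11 through 2029-06-16, 2029-06-29 through 2029-07-18.
2029-06-14 through 2029-06-17 ∩ B → 2029-06-14 through 2029-06-16.
2029-06-21 through 2029-06-23 meets no B interval.
2029-06-25 through 2029-07-01 ∩ B → 2029-06-29 through 2029-07-01.
2029-07-05 through 2029-07-05 ∩ B → 2029-07-05 through 2029-07-05.

2029-06-14 through 2029-06-16, 2029-06-29 through 2029-07-01, 2029-07-05 through 2029-07-05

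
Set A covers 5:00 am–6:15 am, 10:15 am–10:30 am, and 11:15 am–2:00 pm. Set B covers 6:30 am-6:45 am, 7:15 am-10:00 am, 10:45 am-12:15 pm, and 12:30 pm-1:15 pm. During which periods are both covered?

11:15 am-12:15 pm, 12:30 pm-1:15 pm

5:00 am-6:15 am meets no B interval.
10:15 am-10:30 am meets no B interval.
11:15 am-2:00 pm ∩ B → 11:15 am-12:15 pm, 12:30 pm-1:15 pm.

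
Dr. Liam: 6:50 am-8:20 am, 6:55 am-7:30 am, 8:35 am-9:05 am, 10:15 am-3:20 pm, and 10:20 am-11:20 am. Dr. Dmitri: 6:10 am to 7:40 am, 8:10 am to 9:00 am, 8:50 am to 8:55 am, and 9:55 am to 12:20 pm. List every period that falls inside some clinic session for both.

First set merges to 6:50 am–8:20 am, 8:35 am–9:05 am, 10:15 am–3:20 pm.
Second set merges to 6:10 am–7:40 am, 8:10 am–9:00 am, 9:55 am–12:20 pm.
6:50 am–8:20 am overlaps B on 6:50 am–7:40 am, 8:10 am–8:20 am.
8:35 am–9:05 am overlaps B on 8:35 am–9:00 am.
10:15 am–3:20 pm overlaps B on 10:15 am–12:20 pm.

6:50 am–7:40 am, 8:10 am–8:20 am, 8:35 am–9:00 am, 10:15 am–12:20 pm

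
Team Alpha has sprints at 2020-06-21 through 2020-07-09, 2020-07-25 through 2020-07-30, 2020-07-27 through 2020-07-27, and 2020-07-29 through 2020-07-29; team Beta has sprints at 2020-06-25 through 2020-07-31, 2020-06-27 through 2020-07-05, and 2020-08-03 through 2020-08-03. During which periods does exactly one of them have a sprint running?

2020-06-21 through 2020-06-24, 2020-07-10 through 2020-07-24, 2020-07-31 through 2020-07-31, 2020-08-03 through 2020-08-03

A, merged: 2020-06-21 through 2020-07-09, 2020-07-25 through 2020-07-30.
B, merged: 2020-06-25 through 2020-07-31, 2020-08-03 through 2020-08-03.
A but not B: 2020-06-21 through 2020-06-24.
B but not A: 2020-07-10 through 2020-07-24, 2020-07-31 through 2020-07-31, 2020-08-03 through 2020-08-03.
Combining gives A △ B.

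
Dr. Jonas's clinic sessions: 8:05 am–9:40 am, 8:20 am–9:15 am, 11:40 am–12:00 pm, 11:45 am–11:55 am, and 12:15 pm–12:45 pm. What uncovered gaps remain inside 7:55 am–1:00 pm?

The merged coverage is 8:05 am–9:40 am, 11:40 am–12:00 pm, 12:15 pm–12:45 pm.
Gaps within 7:55 am–1:00 pm: 7:55 am–8:05 am, 9:40 am–11:40 am, 12:00 pm–12:15 pm, 12:45 pm–1:00 pm.

7:55 am–8:05 am, 9:40 am–11:40 am, 12:00 pm–12:15 pm, 12:45 pm–1:00 pm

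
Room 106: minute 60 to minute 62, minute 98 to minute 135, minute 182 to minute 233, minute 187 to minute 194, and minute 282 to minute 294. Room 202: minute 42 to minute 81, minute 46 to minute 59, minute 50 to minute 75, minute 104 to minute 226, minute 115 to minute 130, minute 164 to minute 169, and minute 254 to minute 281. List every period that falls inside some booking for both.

A, merged: minute 60 to minute 62, minute 98 to minute 135, minute 182 to minute 233, minute 282 to minute 294.
B, merged: minute 42 to minute 81, minute 104 to minute 226, minute 254 to minute 281.
minute 60 to minute 62 overlaps B on minute 60 to minute 62.
minute 98 to minute 135 overlaps B on minute 104 to minute 135.
minute 182 to minute 233 overlaps B on minute 182 to minute 226.
minute 282 to minute 294 falls entirely outside B.

minute 60 to minute 62, minute 104 to minute 135, minute 182 to minute 226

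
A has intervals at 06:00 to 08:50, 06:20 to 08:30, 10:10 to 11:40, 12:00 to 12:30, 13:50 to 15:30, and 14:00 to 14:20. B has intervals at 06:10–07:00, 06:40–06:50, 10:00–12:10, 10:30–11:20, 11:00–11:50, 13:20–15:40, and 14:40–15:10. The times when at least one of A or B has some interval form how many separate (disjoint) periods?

First set merges to 06:00-08:50, 10:10-11:40, 12:00-12:30, 13:50-15:30.
Second set merges to 06:10-07:00, 10:00-12:10, 13:20-15:40.
A ∪ B = 06:00-08:50, 10:00-12:30, 13:20-15:40.
That is 3 disjoint pieces.

3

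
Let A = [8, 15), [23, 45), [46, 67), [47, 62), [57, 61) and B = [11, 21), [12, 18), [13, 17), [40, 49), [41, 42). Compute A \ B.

[8, 11) ∪ [23, 40) ∪ [49, 67)

A, merged: [8, 15), [23, 45), [46, 67).
B, merged: [11, 21), [40, 49).
[8, 15) minus B → [8, 11).
[23, 45) minus B → [23, 40).
[46, 67) minus B → [49, 67).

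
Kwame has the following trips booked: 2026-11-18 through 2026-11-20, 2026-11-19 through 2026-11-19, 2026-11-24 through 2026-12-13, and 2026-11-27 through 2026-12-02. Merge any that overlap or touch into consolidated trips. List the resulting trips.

2026-11-18 through 2026-11-20, 2026-11-24 through 2026-12-13

2026-11-19 through 2026-11-19 overlaps/touches 2026-11-18 through 2026-11-20 → extend to 2026-11-18 through 2026-11-20.
2026-11-24 through 2026-12-13 is disjoint → start new block.
2026-11-27 through 2026-12-02 overlaps/touches 2026-11-24 through 2026-12-13 → extend to 2026-11-24 through 2026-12-13.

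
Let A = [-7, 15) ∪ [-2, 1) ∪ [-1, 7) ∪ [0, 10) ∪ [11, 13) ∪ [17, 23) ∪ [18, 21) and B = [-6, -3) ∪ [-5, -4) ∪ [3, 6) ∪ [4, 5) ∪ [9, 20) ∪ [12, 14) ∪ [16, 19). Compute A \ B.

[-7, -6) ∪ [-3, 3) ∪ [6, 9) ∪ [20, 23)

Merge the first list: [-7, 15), [17, 23).
Merge the second list: [-6, -3), [3, 6), [9, 20).
[-7, 15) with B removed leaves [-7, -6), [-3, 3), [6, 9).
[17, 23) with B removed leaves [20, 23).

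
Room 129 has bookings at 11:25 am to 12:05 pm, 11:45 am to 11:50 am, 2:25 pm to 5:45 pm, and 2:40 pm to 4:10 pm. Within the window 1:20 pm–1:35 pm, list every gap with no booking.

Covered (merged): 11:25 am–12:05 pm, 2:25 pm–5:45 pm.
Gaps within 1:20 pm–1:35 pm: 1:20 pm–1:35 pm.

1:20 pm–1:35 pm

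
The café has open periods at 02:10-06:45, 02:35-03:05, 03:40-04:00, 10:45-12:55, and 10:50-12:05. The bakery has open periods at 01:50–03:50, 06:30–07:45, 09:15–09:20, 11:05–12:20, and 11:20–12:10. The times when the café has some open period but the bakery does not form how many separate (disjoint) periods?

3

Merge the first list: 02:10–06:45, 10:45–12:55.
Merge the second list: 01:50–03:50, 06:30–07:45, 09:15–09:20, 11:05–12:20.
A \ B = 03:50–06:30, 10:45–11:05, 12:20–12:55.
That is 3 disjoint pieces.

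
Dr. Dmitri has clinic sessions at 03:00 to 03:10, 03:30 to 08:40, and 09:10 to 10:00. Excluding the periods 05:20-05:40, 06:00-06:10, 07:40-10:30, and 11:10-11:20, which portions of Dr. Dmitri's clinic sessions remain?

03:00-03:10, 03:30-05:20, 05:40-06:00, 06:10-07:40

03:00-03:10 is untouched.
03:30-08:40 with B removed leaves 03:30-05:20, 05:40-06:00, 06:10-07:40.
09:10-10:00 lies entirely inside B → drops out.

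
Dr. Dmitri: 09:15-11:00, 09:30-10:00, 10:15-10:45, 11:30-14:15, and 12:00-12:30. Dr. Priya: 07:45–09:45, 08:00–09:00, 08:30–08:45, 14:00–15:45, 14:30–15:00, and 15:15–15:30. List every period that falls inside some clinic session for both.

Merge the first list: 09:15–11:00, 11:30–14:15.
Merge the second list: 07:45–09:45, 14:00–15:45.
09:15–11:00 ∩ B → 09:15–09:45.
11:30–14:15 ∩ B → 14:00–14:15.

09:15–09:45, 14:00–14:15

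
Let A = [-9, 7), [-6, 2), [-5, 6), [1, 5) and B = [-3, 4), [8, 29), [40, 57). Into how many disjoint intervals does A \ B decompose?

2

Merge the first list: [-9, 7).
A \ B = [-9, -3), [4, 7).
That is 2 disjoint pieces.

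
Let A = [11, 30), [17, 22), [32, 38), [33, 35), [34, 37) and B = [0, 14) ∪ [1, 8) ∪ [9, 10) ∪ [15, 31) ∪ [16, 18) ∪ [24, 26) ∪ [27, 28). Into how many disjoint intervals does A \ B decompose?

2

A, merged: [11, 30), [32, 38).
B, merged: [0, 14), [15, 31).
A \ B = [14, 15), [32, 38).
That is 2 disjoint pieces.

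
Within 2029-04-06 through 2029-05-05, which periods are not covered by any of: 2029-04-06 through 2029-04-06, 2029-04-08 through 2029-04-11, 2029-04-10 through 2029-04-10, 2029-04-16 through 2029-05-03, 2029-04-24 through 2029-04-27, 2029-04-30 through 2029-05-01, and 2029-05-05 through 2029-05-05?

Covered (merged): 2029-04-06 through 2029-04-06, 2029-04-08 through 2029-04-11, 2029-04-16 through 2029-05-03, 2029-05-05 through 2029-05-05.
Uncovered inside 2029-04-06 through 2029-05-05: 2029-04-07 through 2029-04-07, 2029-04-12 through 2029-04-15, 2029-05-04 through 2029-05-04.

2029-04-07 through 2029-04-07, 2029-04-12 through 2029-04-15, 2029-05-04 through 2029-05-04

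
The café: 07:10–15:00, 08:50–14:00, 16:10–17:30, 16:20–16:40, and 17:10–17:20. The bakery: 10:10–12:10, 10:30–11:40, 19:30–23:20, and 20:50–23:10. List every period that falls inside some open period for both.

10:10–12:10

A, merged: 07:10–15:00, 16:10–17:30.
B, merged: 10:10–12:10, 19:30–23:20.
07:10–15:00 ∩ B → 10:10–12:10.
16:10–17:30 meets no B interval.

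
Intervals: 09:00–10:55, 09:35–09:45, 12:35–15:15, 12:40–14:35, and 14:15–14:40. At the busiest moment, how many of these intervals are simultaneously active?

3

Walk the sorted start/end points keeping a running depth.
The depth first hits 3 at 14:15.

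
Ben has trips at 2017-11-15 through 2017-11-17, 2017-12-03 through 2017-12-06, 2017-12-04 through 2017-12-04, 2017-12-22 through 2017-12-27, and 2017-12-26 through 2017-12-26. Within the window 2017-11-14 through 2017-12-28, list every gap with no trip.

After merging, the occupied span is 2017-11-15 through 2017-11-17, 2017-12-03 through 2017-12-06, 2017-12-22 through 2017-12-27.
Gaps within 2017-11-14 through 2017-12-28: 2017-11-14 through 2017-11-14, 2017-11-18 through 2017-12-02, 2017-12-07 through 2017-12-21, 2017-12-28 through 2017-12-28.

2017-11-14 through 2017-11-14, 2017-11-18 through 2017-12-02, 2017-12-07 through 2017-12-21, 2017-12-28 through 2017-12-28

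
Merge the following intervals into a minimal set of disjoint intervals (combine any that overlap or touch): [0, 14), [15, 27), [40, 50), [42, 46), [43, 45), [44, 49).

[0, 14) ∪ [15, 27) ∪ [40, 50)

[15, 27) is disjoint → start new block.
[40, 50) is disjoint → start new block.
[42, 46) overlaps/touches [40, 50) → extend to [40, 50).
[43, 45) overlaps/touches [40, 50) → extend to [40, 50).
[44, 49) overlaps/touches [40, 50) → extend to [40, 50).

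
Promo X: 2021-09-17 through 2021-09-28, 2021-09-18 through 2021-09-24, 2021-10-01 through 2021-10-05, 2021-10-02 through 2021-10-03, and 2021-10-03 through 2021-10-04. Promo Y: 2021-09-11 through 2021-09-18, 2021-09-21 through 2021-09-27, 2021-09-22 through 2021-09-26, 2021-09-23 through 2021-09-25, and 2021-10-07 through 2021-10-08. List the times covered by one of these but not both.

Merge the first list: 2021-09-17 through 2021-09-28, 2021-10-01 through 2021-10-05.
Merge the second list: 2021-09-11 through 2021-09-18, 2021-09-21 through 2021-09-27, 2021-10-07 through 2021-10-08.
A but not B: 2021-09-19 through 2021-09-20, 2021-09-28 through 2021-09-28, 2021-10-01 through 2021-10-05.
B but not A: 2021-09-11 through 2021-09-16, 2021-10-07 through 2021-10-08.
Combining gives A △ B.

2021-09-11 through 2021-09-16, 2021-09-19 through 2021-09-20, 2021-09-28 through 2021-09-28, 2021-10-01 through 2021-10-05, 2021-10-07 through 2021-10-08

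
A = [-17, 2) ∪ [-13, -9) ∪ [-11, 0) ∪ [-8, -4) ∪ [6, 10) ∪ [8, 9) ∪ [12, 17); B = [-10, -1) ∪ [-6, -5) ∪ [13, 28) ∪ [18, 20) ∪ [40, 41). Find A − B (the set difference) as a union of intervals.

First set merges to [-17, 2), [6, 10), [12, 17).
Second set merges to [-10, -1), [13, 28), [40, 41).
[-17, 2) minus B → [-17, -10), [-1, 2).
[6, 10): no B overlap → unchanged.
[12, 17) minus B → [12, 13).

[-17, -10) ∪ [-1, 2) ∪ [6, 10) ∪ [12, 13)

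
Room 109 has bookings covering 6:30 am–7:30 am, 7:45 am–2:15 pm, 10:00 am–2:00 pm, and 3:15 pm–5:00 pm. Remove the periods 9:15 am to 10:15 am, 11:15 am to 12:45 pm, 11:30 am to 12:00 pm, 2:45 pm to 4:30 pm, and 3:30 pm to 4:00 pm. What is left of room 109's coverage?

6:30 am-7:30 am, 7:45 am-9:15 am, 10:15 am-11:15 am, 12:45 pm-2:15 pm, 4:30 pm-5:00 pm

First set merges to 6:30 am-7:30 am, 7:45 am-2:15 pm, 3:15 pm-5:00 pm.
Second set merges to 9:15 am-10:15 am, 11:15 am-12:45 pm, 2:45 pm-4:30 pm.
6:30 am-7:30 am is untouched.
7:45 am-2:15 pm with B removed leaves 7:45 am-9:15 am, 10:15 am-11:15 am, 12:45 pm-2:15 pm.
3:15 pm-5:00 pm with B removed leaves 4:30 pm-5:00 pm.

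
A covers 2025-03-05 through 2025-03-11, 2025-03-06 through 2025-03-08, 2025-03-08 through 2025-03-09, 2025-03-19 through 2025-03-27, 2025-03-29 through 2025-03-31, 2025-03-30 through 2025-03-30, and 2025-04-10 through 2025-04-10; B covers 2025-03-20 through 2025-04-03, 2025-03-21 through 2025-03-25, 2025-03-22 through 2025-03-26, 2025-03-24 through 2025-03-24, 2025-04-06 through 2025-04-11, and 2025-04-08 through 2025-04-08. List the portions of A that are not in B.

First set merges to 2025-03-05 through 2025-03-11, 2025-03-19 through 2025-03-27, 2025-03-29 through 2025-03-31, 2025-04-10 through 2025-04-10.
Second set merges to 2025-03-20 through 2025-04-03, 2025-04-06 through 2025-04-11.
2025-03-05 through 2025-03-11: nothing removed.
2025-03-19 through 2025-03-27 \ B = 2025-03-19 through 2025-03-19.
2025-03-29 through 2025-03-31: entirely removed.
2025-04-10 through 2025-04-10: entirely removed.

2025-03-05 through 2025-03-11, 2025-03-19 through 2025-03-19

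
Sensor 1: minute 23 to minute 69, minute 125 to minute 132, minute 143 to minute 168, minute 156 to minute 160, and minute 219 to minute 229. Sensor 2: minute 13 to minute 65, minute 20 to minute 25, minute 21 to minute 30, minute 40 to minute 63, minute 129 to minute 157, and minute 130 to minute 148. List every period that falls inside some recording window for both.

Merge the first list: minute 23 to minute 69, minute 125 to minute 132, minute 143 to minute 168, minute 219 to minute 229.
Merge the second list: minute 13 to minute 65, minute 129 to minute 157.
minute 23 to minute 69 meets the second set on minute 23 to minute 65.
minute 125 to minute 132 meets the second set on minute 129 to minute 132.
minute 143 to minute 168 meets the second set on minute 143 to minute 157.
minute 219 to minute 229: no overlap with the second set.

minute 23 to minute 65, minute 129 to minute 132, minute 143 to minute 157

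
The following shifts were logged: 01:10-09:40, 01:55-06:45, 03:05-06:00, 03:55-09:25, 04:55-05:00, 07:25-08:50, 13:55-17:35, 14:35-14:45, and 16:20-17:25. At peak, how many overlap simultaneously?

5

Sweep endpoints in order; track running count of active intervals.
Peak of 5 reached at 04:55.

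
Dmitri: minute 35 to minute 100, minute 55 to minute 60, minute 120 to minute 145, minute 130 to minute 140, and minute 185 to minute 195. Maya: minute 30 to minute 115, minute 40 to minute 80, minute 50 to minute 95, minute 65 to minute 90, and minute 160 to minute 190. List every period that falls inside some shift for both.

minute 35 to minute 100, minute 185 to minute 190

A, merged: minute 35 to minute 100, minute 120 to minute 145, minute 185 to minute 195.
B, merged: minute 30 to minute 115, minute 160 to minute 190.
minute 35 to minute 100 meets the second set on minute 35 to minute 100.
minute 120 to minute 145: no overlap with the second set.
minute 185 to minute 195 meets the second set on minute 185 to minute 190.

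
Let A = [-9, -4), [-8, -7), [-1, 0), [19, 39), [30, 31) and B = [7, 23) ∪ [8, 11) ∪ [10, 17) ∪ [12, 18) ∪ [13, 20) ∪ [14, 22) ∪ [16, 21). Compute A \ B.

First set merges to [-9, -4), [-1, 0), [19, 39).
Second set merges to [7, 23).
[-9, -4): nothing removed.
[-1, 0): nothing removed.
[19, 39) \ B = [23, 39).

[-9, -4) ∪ [-1, 0) ∪ [23, 39)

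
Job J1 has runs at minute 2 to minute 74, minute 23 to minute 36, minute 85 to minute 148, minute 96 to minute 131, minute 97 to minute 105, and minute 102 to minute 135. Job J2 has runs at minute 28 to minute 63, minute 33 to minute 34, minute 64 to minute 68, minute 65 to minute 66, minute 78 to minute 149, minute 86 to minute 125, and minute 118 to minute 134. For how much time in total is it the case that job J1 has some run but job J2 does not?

33 minutes

A, merged: minute 2 to minute 74, minute 85 to minute 148.
B, merged: minute 28 to minute 63, minute 64 to minute 68, minute 78 to minute 149.
A \ B = minute 2 to minute 28, minute 63 to minute 64, minute 68 to minute 74.
Total: 26 minutes + 1 minute + 6 minutes = 33 minutes.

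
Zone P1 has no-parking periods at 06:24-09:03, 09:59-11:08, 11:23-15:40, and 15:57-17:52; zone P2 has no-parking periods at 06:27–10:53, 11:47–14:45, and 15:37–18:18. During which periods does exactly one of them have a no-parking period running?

A \ B = 06:24-06:27, 10:53-11:08, 11:23-11:47, 14:45-15:37.
B \ A = 09:03-09:59, 15:40-15:57, 17:52-18:18.
Union of the two gives the symmetric difference.

06:24-06:27, 09:03-09:59, 10:53-11:08, 11:23-11:47, 14:45-15:37, 15:40-15:57, 17:52-18:18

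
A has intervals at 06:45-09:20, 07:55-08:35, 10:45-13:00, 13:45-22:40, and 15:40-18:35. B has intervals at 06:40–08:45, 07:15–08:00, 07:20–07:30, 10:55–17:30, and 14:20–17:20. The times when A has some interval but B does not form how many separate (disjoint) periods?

3

A, merged: 06:45-09:20, 10:45-13:00, 13:45-22:40.
B, merged: 06:40-08:45, 10:55-17:30.
A \ B = 08:45-09:20, 10:45-10:55, 17:30-22:40.
That is 3 disjoint pieces.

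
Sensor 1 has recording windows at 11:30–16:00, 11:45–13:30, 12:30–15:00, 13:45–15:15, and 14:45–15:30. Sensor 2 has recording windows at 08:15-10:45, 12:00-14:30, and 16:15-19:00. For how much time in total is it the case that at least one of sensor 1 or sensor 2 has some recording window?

9 h 45 min

A, merged: 11:30-16:00.
A ∪ B = 08:15-10:45, 11:30-16:00, 16:15-19:00.
Total: 2 h 30 min + 4 h 30 min + 2 h 45 min = 9 h 45 min.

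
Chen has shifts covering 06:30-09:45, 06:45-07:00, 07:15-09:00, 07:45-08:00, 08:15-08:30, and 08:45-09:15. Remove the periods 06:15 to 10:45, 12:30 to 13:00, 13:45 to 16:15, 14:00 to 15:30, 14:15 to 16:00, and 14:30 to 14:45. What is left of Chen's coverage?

First set merges to 06:30–09:45.
Second set merges to 06:15–10:45, 12:30–13:00, 13:45–16:15.
06:30–09:45: entirely removed.

none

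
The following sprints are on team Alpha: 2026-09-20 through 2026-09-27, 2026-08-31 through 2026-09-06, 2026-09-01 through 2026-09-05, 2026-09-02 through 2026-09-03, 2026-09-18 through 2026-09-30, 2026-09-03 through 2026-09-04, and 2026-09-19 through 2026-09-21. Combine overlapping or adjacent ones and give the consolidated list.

2026-08-31 through 2026-09-06, 2026-09-18 through 2026-09-30

Sort by start: 2026-08-31 through 2026-09-06, 2026-09-01 through 2026-09-05, 2026-09-02 through 2026-09-03, 2026-09-03 through 2026-09-04, 2026-09-18 through 2026-09-30, 2026-09-19 through 2026-09-21, 2026-09-20 through 2026-09-27.
2026-09-01 through 2026-09-05 overlaps/touches 2026-08-31 through 2026-09-06 → extend to 2026-08-31 through 2026-09-06.
2026-09-02 through 2026-09-03 overlaps/touches 2026-08-31 through 2026-09-06 → extend to 2026-08-31 through 2026-09-06.
2026-09-03 through 2026-09-04 overlaps/touches 2026-08-31 through 2026-09-06 → extend to 2026-08-31 through 2026-09-06.
2026-09-18 through 2026-09-30 is disjoint → start new block.
2026-09-19 through 2026-09-21 overlaps/touches 2026-09-18 through 2026-09-30 → extend to 2026-09-18 through 2026-09-30.
2026-09-20 through 2026-09-27 overlaps/touches 2026-09-18 through 2026-09-30 → extend to 2026-09-18 through 2026-09-30.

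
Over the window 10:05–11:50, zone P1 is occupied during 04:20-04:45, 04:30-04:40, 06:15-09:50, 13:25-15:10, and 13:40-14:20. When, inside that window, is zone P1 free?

After merging, the occupied span is 04:20–04:45, 06:15–09:50, 13:25–15:10.
Gaps within 10:05–11:50: 10:05–11:50.

10:05–11:50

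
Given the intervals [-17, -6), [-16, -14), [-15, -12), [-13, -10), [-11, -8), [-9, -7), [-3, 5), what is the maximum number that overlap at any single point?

Sweep endpoints in order; track running count of active intervals.
Peak of 3 reached at -15.

3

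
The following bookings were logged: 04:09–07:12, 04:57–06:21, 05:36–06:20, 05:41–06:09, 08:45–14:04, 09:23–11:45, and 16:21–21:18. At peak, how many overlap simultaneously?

4

Sweep endpoints in order; track running count of active intervals.
Peak of 4 reached at 05:41.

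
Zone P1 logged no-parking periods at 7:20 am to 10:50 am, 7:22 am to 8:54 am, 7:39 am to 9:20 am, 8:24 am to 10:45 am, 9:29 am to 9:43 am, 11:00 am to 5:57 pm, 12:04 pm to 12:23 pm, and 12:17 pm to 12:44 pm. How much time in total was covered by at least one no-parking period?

Merged: 7:20 am–10:50 am, 11:00 am–5:57 pm.
Lengths: 3 h 30 min + 6 h 57 min = 10 h 27 min.

10 h 27 min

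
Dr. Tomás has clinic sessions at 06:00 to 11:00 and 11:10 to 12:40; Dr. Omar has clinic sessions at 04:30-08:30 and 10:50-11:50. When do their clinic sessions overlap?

06:00–08:30, 10:50–11:00, 11:10–11:50

06:00–11:00 meets the second set on 06:00–08:30, 10:50–11:00.
11:10–12:40 meets the second set on 11:10–11:50.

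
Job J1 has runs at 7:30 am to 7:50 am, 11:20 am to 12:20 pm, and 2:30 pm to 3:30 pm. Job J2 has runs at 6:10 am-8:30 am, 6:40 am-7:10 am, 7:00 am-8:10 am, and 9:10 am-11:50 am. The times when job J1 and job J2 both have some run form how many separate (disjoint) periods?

B, merged: 6:10 am–8:30 am, 9:10 am–11:50 am.
A ∩ B = 7:30 am–7:50 am, 11:20 am–11:50 am.
That is 2 disjoint pieces.

2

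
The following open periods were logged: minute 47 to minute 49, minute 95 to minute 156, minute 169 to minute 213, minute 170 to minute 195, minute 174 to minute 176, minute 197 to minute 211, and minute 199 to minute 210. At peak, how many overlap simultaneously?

Walk the sorted start/end points keeping a running depth.
The depth first hits 3 at minute 174.

3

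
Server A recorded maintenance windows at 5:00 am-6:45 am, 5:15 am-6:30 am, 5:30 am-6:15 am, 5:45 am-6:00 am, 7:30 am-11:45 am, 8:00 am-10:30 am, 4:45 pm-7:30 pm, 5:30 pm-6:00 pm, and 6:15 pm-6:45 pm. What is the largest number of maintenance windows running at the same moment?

4

Walk the sorted start/end points keeping a running depth.
The depth first hits 4 at 5:45 am.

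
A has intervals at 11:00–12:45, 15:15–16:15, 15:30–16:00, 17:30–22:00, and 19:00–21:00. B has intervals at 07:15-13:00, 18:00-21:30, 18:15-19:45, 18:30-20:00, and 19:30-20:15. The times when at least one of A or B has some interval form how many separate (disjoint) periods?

3

A, merged: 11:00-12:45, 15:15-16:15, 17:30-22:00.
B, merged: 07:15-13:00, 18:00-21:30.
A ∪ B = 07:15-13:00, 15:15-16:15, 17:30-22:00.
That is 3 disjoint pieces.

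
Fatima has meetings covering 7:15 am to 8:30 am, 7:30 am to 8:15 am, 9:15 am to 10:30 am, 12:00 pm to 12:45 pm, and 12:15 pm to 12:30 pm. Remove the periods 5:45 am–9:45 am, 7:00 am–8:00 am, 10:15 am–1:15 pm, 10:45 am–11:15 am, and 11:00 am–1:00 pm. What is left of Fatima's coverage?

First set merges to 7:15 am–8:30 am, 9:15 am–10:30 am, 12:00 pm–12:45 pm.
Second set merges to 5:45 am–9:45 am, 10:15 am–1:15 pm.
7:15 am–8:30 am: fully covered by B → removed.
9:15 am–10:30 am minus B → 9:45 am–10:15 am.
12:00 pm–12:45 pm: fully covered by B → removed.

9:45 am–10:15 am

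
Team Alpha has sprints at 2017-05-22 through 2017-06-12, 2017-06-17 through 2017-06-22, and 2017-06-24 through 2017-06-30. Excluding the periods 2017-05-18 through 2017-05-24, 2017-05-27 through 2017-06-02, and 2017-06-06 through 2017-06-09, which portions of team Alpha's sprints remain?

2017-05-25 through 2017-05-26, 2017-06-03 through 2017-06-05, 2017-06-10 through 2017-06-12, 2017-06-17 through 2017-06-22, 2017-06-24 through 2017-06-30

2017-05-22 through 2017-06-12 with B removed leaves 2017-05-25 through 2017-05-26, 2017-06-03 through 2017-06-05, 2017-06-10 through 2017-06-12.
2017-06-17 through 2017-06-22 is untouched.
2017-06-24 through 2017-06-30 is untouched.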